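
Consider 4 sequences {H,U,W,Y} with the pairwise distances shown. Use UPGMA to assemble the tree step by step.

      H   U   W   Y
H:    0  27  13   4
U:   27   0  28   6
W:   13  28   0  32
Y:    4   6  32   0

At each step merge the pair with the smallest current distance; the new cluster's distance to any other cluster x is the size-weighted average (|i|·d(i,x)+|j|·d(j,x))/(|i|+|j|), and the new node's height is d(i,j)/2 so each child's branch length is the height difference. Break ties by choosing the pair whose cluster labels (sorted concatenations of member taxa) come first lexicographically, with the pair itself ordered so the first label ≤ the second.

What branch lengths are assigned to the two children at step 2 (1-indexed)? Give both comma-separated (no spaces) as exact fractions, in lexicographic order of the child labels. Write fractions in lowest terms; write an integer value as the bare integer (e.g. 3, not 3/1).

25/4,33/4

iteration 1: select H,Y (d=4); attach at lengths (2, 2); label the merged cluster HY
  updated: d(HY,U)=33/2, d(HY,W)=45/2
iteration 2: select HY,U (d=33/2); attach at lengths (25/4, 33/4); label the merged cluster HUY
  updated: d(HUY,W)=73/3
iteration 3: select HUY,W (d=73/3); attach at lengths (47/12, 73/6); label the merged cluster HUWY
final tree: (((H:2,Y:2):25/4,U:33/4):47/12,W:73/6)
total length: 415/12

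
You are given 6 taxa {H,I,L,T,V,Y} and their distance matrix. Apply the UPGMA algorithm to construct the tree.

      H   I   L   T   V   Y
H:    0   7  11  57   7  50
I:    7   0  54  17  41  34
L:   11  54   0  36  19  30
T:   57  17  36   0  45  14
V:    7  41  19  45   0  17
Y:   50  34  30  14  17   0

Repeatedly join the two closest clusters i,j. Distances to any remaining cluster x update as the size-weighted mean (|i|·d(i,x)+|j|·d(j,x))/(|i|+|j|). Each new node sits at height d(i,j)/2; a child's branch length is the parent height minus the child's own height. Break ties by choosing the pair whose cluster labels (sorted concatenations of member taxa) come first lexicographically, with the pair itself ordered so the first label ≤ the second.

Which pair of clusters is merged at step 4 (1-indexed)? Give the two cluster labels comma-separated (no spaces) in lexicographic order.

HI,LV

1. join H+I (d=7) ⇒ HI; edges |H|=7/2, |I|=7/2
  updated: d(HI,L)=65/2, d(HI,T)=37, d(HI,V)=24, d(HI,Y)=42
2. join T+Y (d=14) ⇒ TY; edges |T|=7, |Y|=7
  updated: d(HI,TY)=79/2, d(L,TY)=33, d(TY,V)=31
3. join L+V (d=19) ⇒ LV; edges |L|=19/2, |V|=19/2
  updated: d(HI,LV)=113/4, d(LV,TY)=32
4. join HI+LV (d=113/4) ⇒ HILV; edges |HI|=85/8, |LV|=37/8
  updated: d(HILV,TY)=143/4
5. join HILV+TY (d=143/4) ⇒ HILTVY; edges |HILV|=15/4, |TY|=87/8
final tree: (((H:7/2,I:7/2):85/8,(L:19/2,V:19/2):37/8):15/4,(T:7,Y:7):87/8)
total length: 559/8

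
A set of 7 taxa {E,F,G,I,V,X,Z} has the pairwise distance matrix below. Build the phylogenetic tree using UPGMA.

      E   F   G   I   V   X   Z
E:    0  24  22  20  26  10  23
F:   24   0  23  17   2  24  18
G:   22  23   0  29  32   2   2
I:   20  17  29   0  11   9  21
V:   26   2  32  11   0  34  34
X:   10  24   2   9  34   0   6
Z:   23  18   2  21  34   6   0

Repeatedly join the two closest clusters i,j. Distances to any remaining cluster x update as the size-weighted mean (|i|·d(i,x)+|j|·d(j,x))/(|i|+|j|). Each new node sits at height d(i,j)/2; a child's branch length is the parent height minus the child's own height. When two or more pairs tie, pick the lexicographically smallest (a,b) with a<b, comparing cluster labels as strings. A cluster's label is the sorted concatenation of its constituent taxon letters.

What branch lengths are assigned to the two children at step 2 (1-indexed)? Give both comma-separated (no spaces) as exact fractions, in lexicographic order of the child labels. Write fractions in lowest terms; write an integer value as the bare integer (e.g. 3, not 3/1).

1. join F+V (d=2) ⇒ FV; edges |F|=1, |V|=1
  updated: d(E,FV)=25, d(FV,G)=55/2, d(FV,I)=14, d(FV,X)=29, d(FV,Z)=26
2. join G+X (d=2) ⇒ GX; edges |G|=1, |X|=1
  updated: d(E,GX)=16, d(FV,GX)=113/4, d(GX,I)=19, d(GX,Z)=4
3. join GX+Z (d=4) ⇒ GXZ; edges |GX|=1, |Z|=2
  updated: d(E,GXZ)=55/3, d(FV,GXZ)=55/2, d(GXZ,I)=59/3
4. join FV+I (d=14) ⇒ FIV; edges |FV|=6, |I|=7
  updated: d(E,FIV)=70/3, d(FIV,GXZ)=224/9
5. join E+GXZ (d=55/3) ⇒ EGXZ; edges |E|=55/6, |GXZ|=43/6
  updated: d(EGXZ,FIV)=49/2
6. join EGXZ+FIV (d=49/2) ⇒ EFGIVXZ; edges |EGXZ|=37/12, |FIV|=21/4
final tree: ((E:55/6,((G:1,X:1):1,Z:2):43/6):37/12,((F:1,V:1):6,I:7):21/4)
total length: 134/3

1,1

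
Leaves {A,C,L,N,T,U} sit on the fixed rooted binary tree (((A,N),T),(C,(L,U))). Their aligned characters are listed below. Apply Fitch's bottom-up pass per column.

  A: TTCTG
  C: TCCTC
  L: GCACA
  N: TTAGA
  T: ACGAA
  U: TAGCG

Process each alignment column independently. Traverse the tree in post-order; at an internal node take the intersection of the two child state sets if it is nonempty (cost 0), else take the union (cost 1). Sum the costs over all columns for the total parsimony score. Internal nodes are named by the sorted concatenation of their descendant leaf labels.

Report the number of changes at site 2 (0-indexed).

[col 0] AN: children A:{T}, N:{T} ∩→ {T}; cost 0
[col 0] ANT: children AN:{T}, T:{A} ∪→ {A,T}; cost 1
[col 0] LU: children L:{G}, U:{T} ∪→ {G,T}; cost 1
[col 0] CLU: children C:{T}, LU:{G,T} ∩→ {T}; cost 0
[col 0] ACLNTU: children ANT:{A,T}, CLU:{T} ∩→ {T}; cost 0
[col 1] AN: children A:{T}, N:{T} ∩→ {T}; cost 0
[col 1] ANT: children AN:{T}, T:{C} ∪→ {C,T}; cost 1
[col 1] LU: children L:{C}, U:{A} ∪→ {A,C}; cost 1
[col 1] CLU: children C:{C}, LU:{A,C} ∩→ {C}; cost 0
[col 1] ACLNTU: children ANT:{C,T}, CLU:{C} ∩→ {C}; cost 0
[col 2] AN: children A:{C}, N:{A} ∪→ {A,C}; cost 1
[col 2] ANT: children AN:{A,C}, T:{G} ∪→ {A,C,G}; cost 1
[col 2] LU: children L:{A}, U:{G} ∪→ {A,G}; cost 1
[col 2] CLU: children C:{C}, LU:{A,G} ∪→ {A,C,G}; cost 1
[col 2] ACLNTU: children ANT:{A,C,G}, CLU:{A,C,G} ∩→ {A,C,G}; cost 0
[col 3] AN: children A:{T}, N:{G} ∪→ {G,T}; cost 1
[col 3] ANT: children AN:{G,T}, T:{A} ∪→ {A,G,T}; cost 1
[col 3] LU: children L:{C}, U:{C} ∩→ {C}; cost 0
[col 3] CLU: children C:{T}, LU:{C} ∪→ {C,T}; cost 1
[col 3] ACLNTU: children ANT:{A,G,T}, CLU:{C,T} ∩→ {T}; cost 0
[col 4] AN: children A:{G}, N:{A} ∪→ {A,G}; cost 1
[col 4] ANT: children AN:{A,G}, T:{A} ∩→ {A}; cost 0
[col 4] LU: children L:{A}, U:{G} ∪→ {A,G}; cost 1
[col 4] CLU: children C:{C}, LU:{A,G} ∪→ {A,C,G}; cost 1
[col 4] ACLNTU: children ANT:{A}, CLU:{A,C,G} ∩→ {A}; cost 0
per-site changes: [2, 2, 4, 3, 3]; total = 14

4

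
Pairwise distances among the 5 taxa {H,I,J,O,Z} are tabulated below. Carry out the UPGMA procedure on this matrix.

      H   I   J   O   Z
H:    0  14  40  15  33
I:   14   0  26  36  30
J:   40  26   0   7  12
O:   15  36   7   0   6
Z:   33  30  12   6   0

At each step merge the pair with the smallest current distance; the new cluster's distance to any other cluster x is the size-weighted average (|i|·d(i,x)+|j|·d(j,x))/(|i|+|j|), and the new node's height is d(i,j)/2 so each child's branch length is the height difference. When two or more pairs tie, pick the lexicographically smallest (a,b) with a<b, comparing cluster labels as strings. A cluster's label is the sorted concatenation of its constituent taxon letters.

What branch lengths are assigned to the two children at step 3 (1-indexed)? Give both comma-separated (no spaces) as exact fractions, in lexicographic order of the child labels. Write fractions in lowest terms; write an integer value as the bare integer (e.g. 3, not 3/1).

7,7

1. join O+Z (d=6) ⇒ OZ; edges |O|=3, |Z|=3
  updated: d(H,OZ)=24, d(I,OZ)=33, d(J,OZ)=19/2
2. join J+OZ (d=19/2) ⇒ JOZ; edges |J|=19/4, |OZ|=7/4
  updated: d(H,JOZ)=88/3, d(I,JOZ)=92/3
3. join H+I (d=14) ⇒ HI; edges |H|=7, |I|=7
  updated: d(HI,JOZ)=30
4. join HI+JOZ (d=30) ⇒ HIJOZ; edges |HI|=8, |JOZ|=41/4
final tree: ((H:7,I:7):8,(J:19/4,(O:3,Z:3):7/4):41/4)
total length: 179/4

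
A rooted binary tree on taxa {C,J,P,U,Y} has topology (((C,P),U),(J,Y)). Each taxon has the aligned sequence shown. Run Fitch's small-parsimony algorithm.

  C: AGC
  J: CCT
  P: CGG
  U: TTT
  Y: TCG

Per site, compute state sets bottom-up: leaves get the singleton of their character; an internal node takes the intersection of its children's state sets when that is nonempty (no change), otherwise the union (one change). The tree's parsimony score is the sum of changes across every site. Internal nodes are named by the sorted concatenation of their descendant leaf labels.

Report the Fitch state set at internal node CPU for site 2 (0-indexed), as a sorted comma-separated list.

C,G,T

site 0, node CP: C={A} ∪ P={C} → {A,C} (+1)
site 0, node CPU: CP={A,C} ∪ U={T} → {A,C,T} (+1)
site 0, node JY: J={C} ∪ Y={T} → {C,T} (+1)
site 0, node CJPUY: CPU={A,C,T} ∩ JY={C,T} → {C,T} (+0)
site 1, node CP: C={G} ∩ P={G} → {G} (+0)
site 1, node CPU: CP={G} ∪ U={T} → {G,T} (+1)
site 1, node JY: J={C} ∩ Y={C} → {C} (+0)
site 1, node CJPUY: CPU={G,T} ∪ JY={C} → {C,G,T} (+1)
site 2, node CP: C={C} ∪ P={G} → {C,G} (+1)
site 2, node CPU: CP={C,G} ∪ U={T} → {C,G,T} (+1)
site 2, node JY: J={T} ∪ Y={G} → {G,T} (+1)
site 2, node CJPUY: CPU={C,G,T} ∩ JY={G,T} → {G,T} (+0)
per-site changes: [3, 2, 3]; total = 8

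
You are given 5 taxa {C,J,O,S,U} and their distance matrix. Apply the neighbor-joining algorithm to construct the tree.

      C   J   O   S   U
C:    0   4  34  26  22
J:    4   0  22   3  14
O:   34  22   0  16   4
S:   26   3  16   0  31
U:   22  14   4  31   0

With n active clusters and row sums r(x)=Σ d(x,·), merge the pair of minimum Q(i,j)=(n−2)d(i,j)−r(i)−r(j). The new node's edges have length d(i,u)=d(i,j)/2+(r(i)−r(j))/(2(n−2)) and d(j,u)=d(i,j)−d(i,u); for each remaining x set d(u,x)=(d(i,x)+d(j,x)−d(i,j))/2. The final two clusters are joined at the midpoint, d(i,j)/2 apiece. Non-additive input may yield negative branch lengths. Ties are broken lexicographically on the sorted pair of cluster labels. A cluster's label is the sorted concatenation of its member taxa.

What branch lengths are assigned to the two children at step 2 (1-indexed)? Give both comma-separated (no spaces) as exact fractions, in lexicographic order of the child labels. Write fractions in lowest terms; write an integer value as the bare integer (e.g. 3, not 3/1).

1. join O+U (d=4, Q=-135) ⇒ OU; edges |O|=17/6, |U|=7/6
  updated: d(C,OU)=26, d(J,OU)=16, d(OU,S)=43/2
2. join C+J (d=4, Q=-71) ⇒ CJ; edges |C|=41/4, |J|=-25/4
  updated: d(CJ,OU)=19, d(CJ,S)=25/2
3. join CJ+OU (d=19, Q=-53) ⇒ CJOU; edges |CJ|=5, |OU|=14
  updated: d(CJOU,S)=15/2
4. join CJOU+S (d=15/2) ⇒ CJOSU; edges |CJOU|=15/4, |S|=15/4
final tree: (((C:41/4,J:-25/4):5,(O:17/6,U:7/6):14):15/4,S:15/4)
total length: 69/2

41/4,-25/4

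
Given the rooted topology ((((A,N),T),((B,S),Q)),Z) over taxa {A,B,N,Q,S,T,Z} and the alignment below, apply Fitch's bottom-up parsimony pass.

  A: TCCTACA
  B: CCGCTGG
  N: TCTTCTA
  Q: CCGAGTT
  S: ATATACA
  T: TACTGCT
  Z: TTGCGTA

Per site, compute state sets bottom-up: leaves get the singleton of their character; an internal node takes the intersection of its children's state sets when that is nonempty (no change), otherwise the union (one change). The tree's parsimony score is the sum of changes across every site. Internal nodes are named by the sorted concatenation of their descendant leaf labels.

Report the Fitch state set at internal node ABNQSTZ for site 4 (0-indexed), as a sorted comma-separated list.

G

site 0, node AN: A={T} ∩ N={T} → {T} (+0)
site 0, node ANT: AN={T} ∩ T={T} → {T} (+0)
site 0, node BS: B={C} ∪ S={A} → {A,C} (+1)
site 0, node BQS: BS={A,C} ∩ Q={C} → {C} (+0)
site 0, node ABNQST: ANT={T} ∪ BQS={C} → {C,T} (+1)
site 0, node ABNQSTZ: ABNQST={C,T} ∩ Z={T} → {T} (+0)
site 1, node AN: A={C} ∩ N={C} → {C} (+0)
site 1, node ANT: AN={C} ∪ T={A} → {A,C} (+1)
site 1, node BS: B={C} ∪ S={T} → {C,T} (+1)
site 1, node BQS: BS={C,T} ∩ Q={C} → {C} (+0)
site 1, node ABNQST: ANT={A,C} ∩ BQS={C} → {C} (+0)
site 1, node ABNQSTZ: ABNQST={C} ∪ Z={T} → {C,T} (+1)
site 2, node AN: A={C} ∪ N={T} → {C,T} (+1)
site 2, node ANT: AN={C,T} ∩ T={C} → {C} (+0)
site 2, node BS: B={G} ∪ S={A} → {A,G} (+1)
site 2, node BQS: BS={A,G} ∩ Q={G} → {G} (+0)
site 2, node ABNQST: ANT={C} ∪ BQS={G} → {C,G} (+1)
site 2, node ABNQSTZ: ABNQST={C,G} ∩ Z={G} → {G} (+0)
site 3, node AN: A={T} ∩ N={T} → {T} (+0)
site 3, node ANT: AN={T} ∩ T={T} → {T} (+0)
site 3, node BS: B={C} ∪ S={T} → {C,T} (+1)
site 3, node BQS: BS={C,T} ∪ Q={A} → {A,C,T} (+1)
site 3, node ABNQST: ANT={T} ∩ BQS={A,C,T} → {T} (+0)
site 3, node ABNQSTZ: ABNQST={T} ∪ Z={C} → {C,T} (+1)
site 4, node AN: A={A} ∪ N={C} → {A,C} (+1)
site 4, node ANT: AN={A,C} ∪ T={G} → {A,C,G} (+1)
site 4, node BS: B={T} ∪ S={A} → {A,T} (+1)
site 4, node BQS: BS={A,T} ∪ Q={G} → {A,G,T} (+1)
site 4, node ABNQST: ANT={A,C,G} ∩ BQS={A,G,T} → {A,G} (+0)
site 4, node ABNQSTZ: ABNQST={A,G} ∩ Z={G} → {G} (+0)
site 5, node AN: A={C} ∪ N={T} → {C,T} (+1)
site 5, node ANT: AN={C,T} ∩ T={C} → {C} (+0)
site 5, node BS: B={G} ∪ S={C} → {C,G} (+1)
site 5, node BQS: BS={C,G} ∪ Q={T} → {C,G,T} (+1)
site 5, node ABNQST: ANT={C} ∩ BQS={C,G,T} → {C} (+0)
site 5, node ABNQSTZ: ABNQST={C} ∪ Z={T} → {C,T} (+1)
site 6, node AN: A={A} ∩ N={A} → {A} (+0)
site 6, node ANT: AN={A} ∪ T={T} → {A,T} (+1)
site 6, node BS: B={G} ∪ S={A} → {A,G} (+1)
site 6, node BQS: BS={A,G} ∪ Q={T} → {A,G,T} (+1)
site 6, node ABNQST: ANT={A,T} ∩ BQS={A,G,T} → {A,T} (+0)
site 6, node ABNQSTZ: ABNQST={A,T} ∩ Z={A} → {A} (+0)
per-site changes: [2, 3, 3, 3, 4, 4, 3]; total = 22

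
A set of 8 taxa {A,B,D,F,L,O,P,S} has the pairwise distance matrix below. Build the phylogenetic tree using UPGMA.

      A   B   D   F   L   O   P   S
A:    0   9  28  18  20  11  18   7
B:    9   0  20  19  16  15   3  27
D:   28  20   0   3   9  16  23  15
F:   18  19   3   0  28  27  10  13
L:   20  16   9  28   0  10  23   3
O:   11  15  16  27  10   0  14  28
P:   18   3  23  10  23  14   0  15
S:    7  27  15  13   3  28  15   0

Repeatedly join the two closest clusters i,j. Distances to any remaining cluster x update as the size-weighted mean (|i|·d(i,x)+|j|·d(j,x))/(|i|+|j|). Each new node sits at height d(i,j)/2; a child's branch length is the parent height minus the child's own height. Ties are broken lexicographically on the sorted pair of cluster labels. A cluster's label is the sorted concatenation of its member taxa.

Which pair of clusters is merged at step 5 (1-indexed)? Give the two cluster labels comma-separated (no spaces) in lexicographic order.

1. join B+P (d=3) ⇒ BP; edges |B|=3/2, |P|=3/2
  updated: d(A,BP)=27/2, d(BP,D)=43/2, d(BP,F)=29/2, d(BP,L)=39/2, d(BP,O)=29/2, d(BP,S)=21
2. join D+F (d=3) ⇒ DF; edges |D|=3/2, |F|=3/2
  updated: d(A,DF)=23, d(BP,DF)=18, d(DF,L)=37/2, d(DF,O)=43/2, d(DF,S)=14
3. join L+S (d=3) ⇒ LS; edges |L|=3/2, |S|=3/2
  updated: d(A,LS)=27/2, d(BP,LS)=81/4, d(DF,LS)=65/4, d(LS,O)=19
4. join A+O (d=11) ⇒ AO; edges |A|=11/2, |O|=11/2
  updated: d(AO,BP)=14, d(AO,DF)=89/4, d(AO,LS)=65/4
5. join AO+BP (d=14) ⇒ ABOP; edges |AO|=3/2, |BP|=11/2
  updated: d(ABOP,DF)=161/8, d(ABOP,LS)=73/4
6. join DF+LS (d=65/4) ⇒ DFLS; edges |DF|=53/8, |LS|=53/8
  updated: d(ABOP,DFLS)=307/16
7. join ABOP+DFLS (d=307/16) ⇒ ABDFLOPS; edges |ABOP|=83/32, |DFLS|=47/32
final tree: (((A:11/2,O:11/2):3/2,(B:3/2,P:3/2):11/2):83/32,((D:3/2,F:3/2):53/8,(L:3/2,S:3/2):53/8):47/32)
total length: 709/16

AO,BP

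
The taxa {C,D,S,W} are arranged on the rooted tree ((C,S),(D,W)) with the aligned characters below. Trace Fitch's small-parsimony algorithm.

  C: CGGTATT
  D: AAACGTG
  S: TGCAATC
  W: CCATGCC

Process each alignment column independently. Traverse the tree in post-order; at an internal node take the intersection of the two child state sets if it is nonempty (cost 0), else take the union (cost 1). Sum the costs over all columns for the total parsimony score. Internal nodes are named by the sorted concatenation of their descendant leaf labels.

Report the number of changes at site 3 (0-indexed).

2

[col 0] CS: children C:{C}, S:{T} ∪→ {C,T}; cost 1
[col 0] DW: children D:{A}, W:{C} ∪→ {A,C}; cost 1
[col 0] CDSW: children CS:{C,T}, DW:{A,C} ∩→ {C}; cost 0
[col 1] CS: children C:{G}, S:{G} ∩→ {G}; cost 0
[col 1] DW: children D:{A}, W:{C} ∪→ {A,C}; cost 1
[col 1] CDSW: children CS:{G}, DW:{A,C} ∪→ {A,C,G}; cost 1
[col 2] CS: children C:{G}, S:{C} ∪→ {C,G}; cost 1
[col 2] DW: children D:{A}, W:{A} ∩→ {A}; cost 0
[col 2] CDSW: children CS:{C,G}, DW:{A} ∪→ {A,C,G}; cost 1
[col 3] CS: children C:{T}, S:{A} ∪→ {A,T}; cost 1
[col 3] DW: children D:{C}, W:{T} ∪→ {C,T}; cost 1
[col 3] CDSW: children CS:{A,T}, DW:{C,T} ∩→ {T}; cost 0
[col 4] CS: children C:{A}, S:{A} ∩→ {A}; cost 0
[col 4] DW: children D:{G}, W:{G} ∩→ {G}; cost 0
[col 4] CDSW: children CS:{A}, DW:{G} ∪→ {A,G}; cost 1
[col 5] CS: children C:{T}, S:{T} ∩→ {T}; cost 0
[col 5] DW: children D:{T}, W:{C} ∪→ {C,T}; cost 1
[col 5] CDSW: children CS:{T}, DW:{C,T} ∩→ {T}; cost 0
[col 6] CS: children C:{T}, S:{C} ∪→ {C,T}; cost 1
[col 6] DW: children D:{G}, W:{C} ∪→ {C,G}; cost 1
[col 6] CDSW: children CS:{C,T}, DW:{C,G} ∩→ {C}; cost 0
per-site changes: [2, 2, 2, 2, 1, 1, 2]; total = 12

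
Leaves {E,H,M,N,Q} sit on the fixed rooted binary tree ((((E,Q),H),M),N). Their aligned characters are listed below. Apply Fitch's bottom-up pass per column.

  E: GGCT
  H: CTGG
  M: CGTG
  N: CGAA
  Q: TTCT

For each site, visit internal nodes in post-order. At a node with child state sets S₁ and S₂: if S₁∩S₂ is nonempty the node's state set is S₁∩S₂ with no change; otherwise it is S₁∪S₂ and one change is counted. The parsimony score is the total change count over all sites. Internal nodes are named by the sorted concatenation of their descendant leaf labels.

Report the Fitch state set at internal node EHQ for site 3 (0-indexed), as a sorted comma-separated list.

site 0, node EQ: E={G} ∪ Q={T} → {G,T} (+1)
site 0, node EHQ: EQ={G,T} ∪ H={C} → {C,G,T} (+1)
site 0, node EHMQ: EHQ={C,G,T} ∩ M={C} → {C} (+0)
site 0, node EHMNQ: EHMQ={C} ∩ N={C} → {C} (+0)
site 1, node EQ: E={G} ∪ Q={T} → {G,T} (+1)
site 1, node EHQ: EQ={G,T} ∩ H={T} → {T} (+0)
site 1, node EHMQ: EHQ={T} ∪ M={G} → {G,T} (+1)
site 1, node EHMNQ: EHMQ={G,T} ∩ N={G} → {G} (+0)
site 2, node EQ: E={C} ∩ Q={C} → {C} (+0)
site 2, node EHQ: EQ={C} ∪ H={G} → {C,G} (+1)
site 2, node EHMQ: EHQ={C,G} ∪ M={T} → {C,G,T} (+1)
site 2, node EHMNQ: EHMQ={C,G,T} ∪ N={A} → {A,C,G,T} (+1)
site 3, node EQ: E={T} ∩ Q={T} → {T} (+0)
site 3, node EHQ: EQ={T} ∪ H={G} → {G,T} (+1)
site 3, node EHMQ: EHQ={G,T} ∩ M={G} → {G} (+0)
site 3, node EHMNQ: EHMQ={G} ∪ N={A} → {A,G} (+1)
per-site changes: [2, 2, 3, 2]; total = 9

G,T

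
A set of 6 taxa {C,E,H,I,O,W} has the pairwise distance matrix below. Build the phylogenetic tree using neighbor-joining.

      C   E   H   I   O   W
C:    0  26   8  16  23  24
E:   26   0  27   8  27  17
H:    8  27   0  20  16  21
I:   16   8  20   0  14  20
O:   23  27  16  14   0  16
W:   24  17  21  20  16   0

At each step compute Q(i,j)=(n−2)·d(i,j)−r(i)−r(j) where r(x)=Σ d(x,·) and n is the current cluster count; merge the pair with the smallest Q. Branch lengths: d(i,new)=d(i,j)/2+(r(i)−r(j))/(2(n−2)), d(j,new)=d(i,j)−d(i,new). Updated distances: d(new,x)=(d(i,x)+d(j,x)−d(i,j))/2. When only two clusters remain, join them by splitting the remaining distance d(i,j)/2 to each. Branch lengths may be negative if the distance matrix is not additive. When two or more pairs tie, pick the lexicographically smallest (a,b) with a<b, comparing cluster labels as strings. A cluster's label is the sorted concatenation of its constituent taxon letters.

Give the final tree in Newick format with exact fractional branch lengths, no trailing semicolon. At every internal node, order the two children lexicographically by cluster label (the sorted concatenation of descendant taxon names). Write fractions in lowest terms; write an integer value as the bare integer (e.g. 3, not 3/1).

((((C:37/8,H:27/8):125/16,O:123/16):21/16,(E:85/12,I:11/12):101/16):131/32,W:131/32)

iteration 1: select C,H (d=8, Q=-157); attach at lengths (37/8, 27/8); label the merged cluster CH
  updated: d(CH,E)=45/2, d(CH,I)=14, d(CH,O)=31/2, d(CH,W)=37/2
iteration 2: select E,I (d=8, Q=-213/2); attach at lengths (85/12, 11/12); label the merged cluster EI
  updated: d(CH,EI)=57/4, d(EI,O)=33/2, d(EI,W)=29/2
iteration 3: select CH,O (d=31/2, Q=-261/4); attach at lengths (125/16, 123/16); label the merged cluster CHO
  updated: d(CHO,EI)=61/8, d(CHO,W)=19/2
iteration 4: select CHO,EI (d=61/8, Q=-253/8); attach at lengths (21/16, 101/16); label the merged cluster CEHIO
  updated: d(CEHIO,W)=131/16
iteration 5: select CEHIO,W (d=131/16); attach at lengths (131/32, 131/32); label the merged cluster CEHIOW
final tree: ((((C:37/8,H:27/8):125/16,O:123/16):21/16,(E:85/12,I:11/12):101/16):131/32,W:131/32)
total length: 757/16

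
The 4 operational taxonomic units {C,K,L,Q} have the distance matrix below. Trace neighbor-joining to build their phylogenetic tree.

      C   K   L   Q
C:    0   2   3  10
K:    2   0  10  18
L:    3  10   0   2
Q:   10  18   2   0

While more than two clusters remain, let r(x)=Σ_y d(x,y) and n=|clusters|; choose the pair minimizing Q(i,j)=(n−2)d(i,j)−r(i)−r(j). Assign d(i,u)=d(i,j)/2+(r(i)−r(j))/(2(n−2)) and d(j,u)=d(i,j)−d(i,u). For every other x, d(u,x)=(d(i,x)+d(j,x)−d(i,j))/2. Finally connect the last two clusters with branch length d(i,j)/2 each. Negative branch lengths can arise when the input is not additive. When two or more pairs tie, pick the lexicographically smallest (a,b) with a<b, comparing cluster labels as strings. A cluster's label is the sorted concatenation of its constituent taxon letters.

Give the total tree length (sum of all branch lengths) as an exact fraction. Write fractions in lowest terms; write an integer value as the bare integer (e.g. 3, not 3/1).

49/4

step 1: merge (C,K) at d=2, Q=-41; branch lengths C→-11/4, K→19/4; new cluster CK
  updated: d(CK,L)=11/2, d(CK,Q)=13
step 2: merge (CK,L) at d=11/2, Q=-41/2; branch lengths CK→33/4, L→-11/4; new cluster CKL
  updated: d(CKL,Q)=19/4
step 3: merge (CKL,Q) at d=19/4; branch lengths CKL→19/8, Q→19/8; new cluster CKLQ
final tree: (((C:-11/4,K:19/4):33/4,L:-11/4):19/8,Q:19/8)
total length: 49/4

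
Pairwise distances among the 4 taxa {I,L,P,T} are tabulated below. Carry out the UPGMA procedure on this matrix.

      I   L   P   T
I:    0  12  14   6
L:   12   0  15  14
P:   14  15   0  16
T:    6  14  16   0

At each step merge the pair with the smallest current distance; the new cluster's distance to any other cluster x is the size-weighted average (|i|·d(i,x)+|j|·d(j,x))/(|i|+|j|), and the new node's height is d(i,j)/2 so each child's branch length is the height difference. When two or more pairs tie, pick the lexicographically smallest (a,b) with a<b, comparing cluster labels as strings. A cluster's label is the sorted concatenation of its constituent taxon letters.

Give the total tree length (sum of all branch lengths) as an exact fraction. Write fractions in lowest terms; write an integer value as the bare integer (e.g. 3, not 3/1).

step 1: merge (I,T) at d=6; branch lengths I→3, T→3; new cluster IT
  updated: d(IT,L)=13, d(IT,P)=15
step 2: merge (IT,L) at d=13; branch lengths IT→7/2, L→13/2; new cluster ILT
  updated: d(ILT,P)=15
step 3: merge (ILT,P) at d=15; branch lengths ILT→1, P→15/2; new cluster ILPT
final tree: (((I:3,T:3):7/2,L:13/2):1,P:15/2)
total length: 49/2

49/2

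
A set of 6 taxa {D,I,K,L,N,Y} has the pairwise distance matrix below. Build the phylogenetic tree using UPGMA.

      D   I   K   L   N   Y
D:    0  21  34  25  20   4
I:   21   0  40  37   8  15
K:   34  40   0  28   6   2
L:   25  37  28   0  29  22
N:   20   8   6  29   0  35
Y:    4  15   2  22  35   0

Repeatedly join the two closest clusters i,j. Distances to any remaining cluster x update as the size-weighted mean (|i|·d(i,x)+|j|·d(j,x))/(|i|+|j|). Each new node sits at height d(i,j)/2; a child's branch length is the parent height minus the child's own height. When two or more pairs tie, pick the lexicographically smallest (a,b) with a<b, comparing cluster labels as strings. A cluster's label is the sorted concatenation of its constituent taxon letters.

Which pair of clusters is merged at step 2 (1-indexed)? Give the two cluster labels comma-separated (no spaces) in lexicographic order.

I,N

iteration 1: select K,Y (d=2); attach at lengths (1, 1); label the merged cluster KY
  updated: d(D,KY)=19, d(I,KY)=55/2, d(KY,L)=25, d(KY,N)=41/2
iteration 2: select I,N (d=8); attach at lengths (4, 4); label the merged cluster IN
  updated: d(D,IN)=41/2, d(IN,KY)=24, d(IN,L)=33
iteration 3: select D,KY (d=19); attach at lengths (19/2, 17/2); label the merged cluster DKY
  updated: d(DKY,IN)=137/6, d(DKY,L)=25
iteration 4: select DKY,IN (d=137/6); attach at lengths (23/12, 89/12); label the merged cluster DIKNY
  updated: d(DIKNY,L)=141/5
iteration 5: select DIKNY,L (d=141/5); attach at lengths (161/60, 141/10); label the merged cluster DIKLNY
final tree: (((D:19/2,(K:1,Y:1):17/2):23/12,(I:4,N:4):89/12):161/60,L:141/10)
total length: 3247/60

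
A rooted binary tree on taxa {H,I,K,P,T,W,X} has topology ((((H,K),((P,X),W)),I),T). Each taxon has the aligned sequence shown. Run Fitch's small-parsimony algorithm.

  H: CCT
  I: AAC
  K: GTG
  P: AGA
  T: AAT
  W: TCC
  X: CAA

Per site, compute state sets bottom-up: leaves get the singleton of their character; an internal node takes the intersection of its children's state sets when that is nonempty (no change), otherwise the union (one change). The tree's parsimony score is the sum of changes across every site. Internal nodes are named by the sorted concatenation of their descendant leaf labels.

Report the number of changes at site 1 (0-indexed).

4

HK@0: {C} ∪ {G} = {C,G} (union, +1)
PX@0: {A} ∪ {C} = {A,C} (union, +1)
PWX@0: {A,C} ∪ {T} = {A,C,T} (union, +1)
HKPWX@0: {C,G} ∩ {A,C,T} = {C} (intersection, +0)
HIKPWX@0: {C} ∪ {A} = {A,C} (union, +1)
HIKPTWX@0: {A,C} ∩ {A} = {A} (intersection, +0)
HK@1: {C} ∪ {T} = {C,T} (union, +1)
PX@1: {G} ∪ {A} = {A,G} (union, +1)
PWX@1: {A,G} ∪ {C} = {A,C,G} (union, +1)
HKPWX@1: {C,T} ∩ {A,C,G} = {C} (intersection, +0)
HIKPWX@1: {C} ∪ {A} = {A,C} (union, +1)
HIKPTWX@1: {A,C} ∩ {A} = {A} (intersection, +0)
HK@2: {T} ∪ {G} = {G,T} (union, +1)
PX@2: {A} ∩ {A} = {A} (intersection, +0)
PWX@2: {A} ∪ {C} = {A,C} (union, +1)
HKPWX@2: {G,T} ∪ {A,C} = {A,C,G,T} (union, +1)
HIKPWX@2: {A,C,G,T} ∩ {C} = {C} (intersection, +0)
HIKPTWX@2: {C} ∪ {T} = {C,T} (union, +1)
per-site changes: [4, 4, 4]; total = 12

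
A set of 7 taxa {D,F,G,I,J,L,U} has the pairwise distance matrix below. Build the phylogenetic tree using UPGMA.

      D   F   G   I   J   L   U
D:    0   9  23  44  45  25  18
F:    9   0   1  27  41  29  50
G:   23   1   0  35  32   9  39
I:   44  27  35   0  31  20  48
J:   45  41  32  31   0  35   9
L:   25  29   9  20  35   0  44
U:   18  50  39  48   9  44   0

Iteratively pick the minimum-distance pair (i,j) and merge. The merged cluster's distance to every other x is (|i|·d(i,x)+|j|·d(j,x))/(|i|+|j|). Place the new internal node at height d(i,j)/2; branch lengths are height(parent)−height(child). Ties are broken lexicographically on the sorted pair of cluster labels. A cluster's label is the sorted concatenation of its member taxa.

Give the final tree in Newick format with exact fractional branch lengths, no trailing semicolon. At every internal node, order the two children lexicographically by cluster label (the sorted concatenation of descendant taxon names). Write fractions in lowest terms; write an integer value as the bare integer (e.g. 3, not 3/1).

step 1: merge (F,G) at d=1; branch lengths F→1/2, G→1/2; new cluster FG
  updated: d(D,FG)=16, d(FG,I)=31, d(FG,J)=73/2, d(FG,L)=19, d(FG,U)=89/2
step 2: merge (J,U) at d=9; branch lengths J→9/2, U→9/2; new cluster JU
  updated: d(D,JU)=63/2, d(FG,JU)=81/2, d(I,JU)=79/2, d(JU,L)=79/2
step 3: merge (D,FG) at d=16; branch lengths D→8, FG→15/2; new cluster DFG
  updated: d(DFG,I)=106/3, d(DFG,JU)=75/2, d(DFG,L)=21
step 4: merge (I,L) at d=20; branch lengths I→10, L→10; new cluster IL
  updated: d(DFG,IL)=169/6, d(IL,JU)=79/2
step 5: merge (DFG,IL) at d=169/6; branch lengths DFG→73/12, IL→49/12; new cluster DFGIL
  updated: d(DFGIL,JU)=383/10
step 6: merge (DFGIL,JU) at d=383/10; branch lengths DFGIL→76/15, JU→293/20; new cluster DFGIJLU
final tree: (((D:8,(F:1/2,G:1/2):15/2):73/12,(I:10,L:10):49/12):76/15,(J:9/2,U:9/2):293/20)
total length: 4523/60

(((D:8,(F:1/2,G:1/2):15/2):73/12,(I:10,L:10):49/12):76/15,(J:9/2,U:9/2):293/20)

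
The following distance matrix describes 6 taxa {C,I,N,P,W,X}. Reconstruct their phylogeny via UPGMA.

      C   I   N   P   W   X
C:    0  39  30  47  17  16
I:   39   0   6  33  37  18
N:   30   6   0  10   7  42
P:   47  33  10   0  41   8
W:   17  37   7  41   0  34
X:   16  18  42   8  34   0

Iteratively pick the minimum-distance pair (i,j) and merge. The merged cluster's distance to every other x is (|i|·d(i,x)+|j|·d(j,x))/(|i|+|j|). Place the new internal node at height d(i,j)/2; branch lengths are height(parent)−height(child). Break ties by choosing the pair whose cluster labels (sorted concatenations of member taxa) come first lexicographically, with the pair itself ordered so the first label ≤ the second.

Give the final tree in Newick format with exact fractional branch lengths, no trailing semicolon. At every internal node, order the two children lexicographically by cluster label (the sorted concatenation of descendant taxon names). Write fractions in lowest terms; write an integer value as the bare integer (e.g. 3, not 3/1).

1. join I+N (d=6) ⇒ IN; edges |I|=3, |N|=3
  updated: d(C,IN)=69/2, d(IN,P)=43/2, d(IN,W)=22, d(IN,X)=30
2. join P+X (d=8) ⇒ PX; edges |P|=4, |X|=4
  updated: d(C,PX)=63/2, d(IN,PX)=103/4, d(PX,W)=75/2
3. join C+W (d=17) ⇒ CW; edges |C|=17/2, |W|=17/2
  updated: d(CW,IN)=113/4, d(CW,PX)=69/2
4. join IN+PX (d=103/4) ⇒ INPX; edges |IN|=79/8, |PX|=71/8
  updated: d(CW,INPX)=251/8
5. join CW+INPX (d=251/8) ⇒ CINPWX; edges |CW|=115/16, |INPX|=45/16
final tree: ((C:17/2,W:17/2):115/16,((I:3,N:3):79/8,(P:4,X:4):71/8):45/16)
total length: 239/4

((C:17/2,W:17/2):115/16,((I:3,N:3):79/8,(P:4,X:4):71/8):45/16)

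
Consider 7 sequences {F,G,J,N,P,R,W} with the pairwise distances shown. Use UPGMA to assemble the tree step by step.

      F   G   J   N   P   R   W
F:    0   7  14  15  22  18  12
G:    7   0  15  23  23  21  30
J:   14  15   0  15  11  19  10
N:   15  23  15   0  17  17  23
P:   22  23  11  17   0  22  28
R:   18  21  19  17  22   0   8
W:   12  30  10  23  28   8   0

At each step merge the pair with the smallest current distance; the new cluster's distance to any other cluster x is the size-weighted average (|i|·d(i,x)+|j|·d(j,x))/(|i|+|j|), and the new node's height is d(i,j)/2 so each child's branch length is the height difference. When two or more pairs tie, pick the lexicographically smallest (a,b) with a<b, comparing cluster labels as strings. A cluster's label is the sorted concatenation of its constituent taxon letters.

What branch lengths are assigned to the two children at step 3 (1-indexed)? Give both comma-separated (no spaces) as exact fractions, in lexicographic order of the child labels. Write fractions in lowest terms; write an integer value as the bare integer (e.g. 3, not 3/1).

11/2,11/2

step 1: merge (F,G) at d=7; branch lengths F→7/2, G→7/2; new cluster FG
  updated: d(FG,J)=29/2, d(FG,N)=19, d(FG,P)=45/2, d(FG,R)=39/2, d(FG,W)=21
step 2: merge (R,W) at d=8; branch lengths R→4, W→4; new cluster RW
  updated: d(FG,RW)=81/4, d(J,RW)=29/2, d(N,RW)=20, d(P,RW)=25
step 3: merge (J,P) at d=11; branch lengths J→11/2, P→11/2; new cluster JP
  updated: d(FG,JP)=37/2, d(JP,N)=16, d(JP,RW)=79/4
step 4: merge (JP,N) at d=16; branch lengths JP→5/2, N→8; new cluster JNP
  updated: d(FG,JNP)=56/3, d(JNP,RW)=119/6
step 5: merge (FG,JNP) at d=56/3; branch lengths FG→35/6, JNP→4/3; new cluster FGJNP
  updated: d(FGJNP,RW)=20
step 6: merge (FGJNP,RW) at d=20; branch lengths FGJNP→2/3, RW→6; new cluster FGJNPRW
final tree: (((F:7/2,G:7/2):35/6,((J:11/2,P:11/2):5/2,N:8):4/3):2/3,(R:4,W:4):6)
total length: 151/3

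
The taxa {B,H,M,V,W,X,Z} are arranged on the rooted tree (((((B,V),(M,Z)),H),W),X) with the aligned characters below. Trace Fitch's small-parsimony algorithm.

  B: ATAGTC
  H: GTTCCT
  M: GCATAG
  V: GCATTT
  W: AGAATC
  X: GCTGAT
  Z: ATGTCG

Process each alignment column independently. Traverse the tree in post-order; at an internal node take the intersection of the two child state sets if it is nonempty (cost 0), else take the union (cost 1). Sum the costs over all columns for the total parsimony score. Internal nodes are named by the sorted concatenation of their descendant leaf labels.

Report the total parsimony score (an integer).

21

site 0, node BV: B={A} ∪ V={G} → {A,G} (+1)
site 0, node MZ: M={G} ∪ Z={A} → {A,G} (+1)
site 0, node BMVZ: BV={A,G} ∩ MZ={A,G} → {A,G} (+0)
site 0, node BHMVZ: BMVZ={A,G} ∩ H={G} → {G} (+0)
site 0, node BHMVWZ: BHMVZ={G} ∪ W={A} → {A,G} (+1)
site 0, node BHMVWXZ: BHMVWZ={A,G} ∩ X={G} → {G} (+0)
site 1, node BV: B={T} ∪ V={C} → {C,T} (+1)
site 1, node MZ: M={C} ∪ Z={T} → {C,T} (+1)
site 1, node BMVZ: BV={C,T} ∩ MZ={C,T} → {C,T} (+0)
site 1, node BHMVZ: BMVZ={C,T} ∩ H={T} → {T} (+0)
site 1, node BHMVWZ: BHMVZ={T} ∪ W={G} → {G,T} (+1)
site 1, node BHMVWXZ: BHMVWZ={G,T} ∪ X={C} → {C,G,T} (+1)
site 2, node BV: B={A} ∩ V={A} → {A} (+0)
site 2, node MZ: M={A} ∪ Z={G} → {A,G} (+1)
site 2, node BMVZ: BV={A} ∩ MZ={A,G} → {A} (+0)
site 2, node BHMVZ: BMVZ={A} ∪ H={T} → {A,T} (+1)
site 2, node BHMVWZ: BHMVZ={A,T} ∩ W={A} → {A} (+0)
site 2, node BHMVWXZ: BHMVWZ={A} ∪ X={T} → {A,T} (+1)
site 3, node BV: B={G} ∪ V={T} → {G,T} (+1)
site 3, node MZ: M={T} ∩ Z={T} → {T} (+0)
site 3, node BMVZ: BV={G,T} ∩ MZ={T} → {T} (+0)
site 3, node BHMVZ: BMVZ={T} ∪ H={C} → {C,T} (+1)
site 3, node BHMVWZ: BHMVZ={C,T} ∪ W={A} → {A,C,T} (+1)
site 3, node BHMVWXZ: BHMVWZ={A,C,T} ∪ X={G} → {A,C,G,T} (+1)
site 4, node BV: B={T} ∩ V={T} → {T} (+0)
site 4, node MZ: M={A} ∪ Z={C} → {A,C} (+1)
site 4, node BMVZ: BV={T} ∪ MZ={A,C} → {A,C,T} (+1)
site 4, node BHMVZ: BMVZ={A,C,T} ∩ H={C} → {C} (+0)
site 4, node BHMVWZ: BHMVZ={C} ∪ W={T} → {C,T} (+1)
site 4, node BHMVWXZ: BHMVWZ={C,T} ∪ X={A} → {A,C,T} (+1)
site 5, node BV: B={C} ∪ V={T} → {C,T} (+1)
site 5, node MZ: M={G} ∩ Z={G} → {G} (+0)
site 5, node BMVZ: BV={C,T} ∪ MZ={G} → {C,G,T} (+1)
site 5, node BHMVZ: BMVZ={C,G,T} ∩ H={T} → {T} (+0)
site 5, node BHMVWZ: BHMVZ={T} ∪ W={C} → {C,T} (+1)
site 5, node BHMVWXZ: BHMVWZ={C,T} ∩ X={T} → {T} (+0)
per-site changes: [3, 4, 3, 4, 4, 3]; total = 21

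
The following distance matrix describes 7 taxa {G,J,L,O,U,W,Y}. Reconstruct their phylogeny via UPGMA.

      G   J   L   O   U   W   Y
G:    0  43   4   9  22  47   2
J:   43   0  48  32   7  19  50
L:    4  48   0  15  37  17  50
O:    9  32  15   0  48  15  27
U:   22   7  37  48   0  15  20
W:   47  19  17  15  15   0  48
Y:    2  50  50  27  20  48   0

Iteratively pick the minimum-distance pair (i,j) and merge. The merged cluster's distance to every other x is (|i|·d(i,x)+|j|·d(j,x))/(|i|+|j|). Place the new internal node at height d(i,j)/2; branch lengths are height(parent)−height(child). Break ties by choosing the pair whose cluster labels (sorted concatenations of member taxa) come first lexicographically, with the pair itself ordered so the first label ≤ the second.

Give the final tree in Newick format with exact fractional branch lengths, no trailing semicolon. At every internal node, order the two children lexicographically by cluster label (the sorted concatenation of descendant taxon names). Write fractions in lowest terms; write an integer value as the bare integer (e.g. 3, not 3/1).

1. join G+Y (d=2) ⇒ GY; edges |G|=1, |Y|=1
  updated: d(GY,J)=93/2, d(GY,L)=27, d(GY,O)=18, d(GY,U)=21, d(GY,W)=95/2
2. join J+U (d=7) ⇒ JU; edges |J|=7/2, |U|=7/2
  updated: d(GY,JU)=135/4, d(JU,L)=85/2, d(JU,O)=40, d(JU,W)=17
3. join L+O (d=15) ⇒ LO; edges |L|=15/2, |O|=15/2
  updated: d(GY,LO)=45/2, d(JU,LO)=165/4, d(LO,W)=16
4. join LO+W (d=16) ⇒ LOW; edges |LO|=1/2, |W|=8
  updated: d(GY,LOW)=185/6, d(JU,LOW)=199/6
5. join GY+LOW (d=185/6) ⇒ GLOWY; edges |GY|=173/12, |LOW|=89/12
  updated: d(GLOWY,JU)=167/5
6. join GLOWY+JU (d=167/5) ⇒ GJLOUWY; edges |GLOWY|=77/60, |JU|=66/5
final tree: (((G:1,Y:1):173/12,((L:15/2,O:15/2):1/2,W:8):89/12):77/60,(J:7/2,U:7/2):66/5)
total length: 4129/60

(((G:1,Y:1):173/12,((L:15/2,O:15/2):1/2,W:8):89/12):77/60,(J:7/2,U:7/2):66/5)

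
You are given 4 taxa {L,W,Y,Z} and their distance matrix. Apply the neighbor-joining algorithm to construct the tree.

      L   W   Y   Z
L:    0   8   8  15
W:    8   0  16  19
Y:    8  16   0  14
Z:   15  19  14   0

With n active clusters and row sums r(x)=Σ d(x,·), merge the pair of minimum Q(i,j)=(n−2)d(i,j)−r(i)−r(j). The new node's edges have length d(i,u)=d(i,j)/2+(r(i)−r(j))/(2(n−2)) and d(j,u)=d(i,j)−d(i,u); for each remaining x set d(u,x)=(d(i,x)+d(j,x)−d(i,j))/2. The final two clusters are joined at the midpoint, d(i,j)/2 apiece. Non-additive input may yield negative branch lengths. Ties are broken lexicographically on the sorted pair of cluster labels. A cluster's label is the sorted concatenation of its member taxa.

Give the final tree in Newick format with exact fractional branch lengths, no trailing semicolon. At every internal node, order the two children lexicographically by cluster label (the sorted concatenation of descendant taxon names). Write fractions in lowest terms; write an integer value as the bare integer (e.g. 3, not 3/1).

(((L:1,W:7):7/2,Y:9/2):19/4,Z:19/4)

1. join L+W (d=8, Q=-58) ⇒ LW; edges |L|=1, |W|=7
  updated: d(LW,Y)=8, d(LW,Z)=13
2. join LW+Y (d=8, Q=-35) ⇒ LWY; edges |LW|=7/2, |Y|=9/2
  updated: d(LWY,Z)=19/2
3. join LWY+Z (d=19/2) ⇒ LWYZ; edges |LWY|=19/4, |Z|=19/4
final tree: (((L:1,W:7):7/2,Y:9/2):19/4,Z:19/4)
total length: 51/2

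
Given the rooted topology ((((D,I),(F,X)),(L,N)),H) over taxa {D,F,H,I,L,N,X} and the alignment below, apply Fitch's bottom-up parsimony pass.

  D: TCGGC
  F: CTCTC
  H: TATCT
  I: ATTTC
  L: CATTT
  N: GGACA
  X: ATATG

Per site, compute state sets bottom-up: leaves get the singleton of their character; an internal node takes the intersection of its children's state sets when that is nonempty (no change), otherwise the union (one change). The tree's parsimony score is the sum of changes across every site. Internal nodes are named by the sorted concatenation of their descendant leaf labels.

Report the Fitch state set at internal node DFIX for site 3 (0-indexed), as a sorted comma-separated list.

[col 0] DI: children D:{T}, I:{A} ∪→ {A,T}; cost 1
[col 0] FX: children F:{C}, X:{A} ∪→ {A,C}; cost 1
[col 0] DFIX: children DI:{A,T}, FX:{A,C} ∩→ {A}; cost 0
[col 0] LN: children L:{C}, N:{G} ∪→ {C,G}; cost 1
[col 0] DFILNX: children DFIX:{A}, LN:{C,G} ∪→ {A,C,G}; cost 1
[col 0] DFHILNX: children DFILNX:{A,C,G}, H:{T} ∪→ {A,C,G,T}; cost 1
[col 1] DI: children D:{C}, I:{T} ∪→ {C,T}; cost 1
[col 1] FX: children F:{T}, X:{T} ∩→ {T}; cost 0
[col 1] DFIX: children DI:{C,T}, FX:{T} ∩→ {T}; cost 0
[col 1] LN: children L:{A}, N:{G} ∪→ {A,G}; cost 1
[col 1] DFILNX: children DFIX:{T}, LN:{A,G} ∪→ {A,G,T}; cost 1
[col 1] DFHILNX: children DFILNX:{A,G,T}, H:{A} ∩→ {A}; cost 0
[col 2] DI: children D:{G}, I:{T} ∪→ {G,T}; cost 1
[col 2] FX: children F:{C}, X:{A} ∪→ {A,C}; cost 1
[col 2] DFIX: children DI:{G,T}, FX:{A,C} ∪→ {A,C,G,T}; cost 1
[col 2] LN: children L:{T}, N:{A} ∪→ {A,T}; cost 1
[col 2] DFILNX: children DFIX:{A,C,G,T}, LN:{A,T} ∩→ {A,T}; cost 0
[col 2] DFHILNX: children DFILNX:{A,T}, H:{T} ∩→ {T}; cost 0
[col 3] DI: children D:{G}, I:{T} ∪→ {G,T}; cost 1
[col 3] FX: children F:{T}, X:{T} ∩→ {T}; cost 0
[col 3] DFIX: children DI:{G,T}, FX:{T} ∩→ {T}; cost 0
[col 3] LN: children L:{T}, N:{C} ∪→ {C,T}; cost 1
[col 3] DFILNX: children DFIX:{T}, LN:{C,T} ∩→ {T}; cost 0
[col 3] DFHILNX: children DFILNX:{T}, H:{C} ∪→ {C,T}; cost 1
[col 4] DI: children D:{C}, I:{C} ∩→ {C}; cost 0
[col 4] FX: children F:{C}, X:{G} ∪→ {C,G}; cost 1
[col 4] DFIX: children DI:{C}, FX:{C,G} ∩→ {C}; cost 0
[col 4] LN: children L:{T}, N:{A} ∪→ {A,T}; cost 1
[col 4] DFILNX: children DFIX:{C}, LN:{A,T} ∪→ {A,C,T}; cost 1
[col 4] DFHILNX: children DFILNX:{A,C,T}, H:{T} ∩→ {T}; cost 0
per-site changes: [5, 3, 4, 3, 3]; total = 18

T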